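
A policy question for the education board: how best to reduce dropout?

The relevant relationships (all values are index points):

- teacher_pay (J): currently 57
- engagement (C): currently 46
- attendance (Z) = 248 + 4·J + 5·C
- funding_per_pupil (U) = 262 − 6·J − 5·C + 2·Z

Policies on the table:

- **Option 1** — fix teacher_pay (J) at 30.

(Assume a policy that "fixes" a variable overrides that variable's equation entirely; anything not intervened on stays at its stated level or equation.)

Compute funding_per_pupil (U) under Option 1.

1048

Option 1 (J := 30):
  J = 30
  C = 46
  Z = 248 + 4·30 + 5·46 = 598
  U = 262 − 6·30 − 5·46 + 2·598 = 1048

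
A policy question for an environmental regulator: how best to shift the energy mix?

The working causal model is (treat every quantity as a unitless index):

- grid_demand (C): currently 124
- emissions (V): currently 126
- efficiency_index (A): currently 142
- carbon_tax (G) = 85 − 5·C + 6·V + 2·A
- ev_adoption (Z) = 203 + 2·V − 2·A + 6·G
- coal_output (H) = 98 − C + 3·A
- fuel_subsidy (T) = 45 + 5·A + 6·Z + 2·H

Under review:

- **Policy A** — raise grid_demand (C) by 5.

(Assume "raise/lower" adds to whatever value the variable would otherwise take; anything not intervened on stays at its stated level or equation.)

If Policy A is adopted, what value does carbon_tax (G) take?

Policy A (C + 5):
  C = 124 + 5 = 129
  V = 126
  A = 142
  G = 85 − 5·129 + 6·126 + 2·142 = 480

480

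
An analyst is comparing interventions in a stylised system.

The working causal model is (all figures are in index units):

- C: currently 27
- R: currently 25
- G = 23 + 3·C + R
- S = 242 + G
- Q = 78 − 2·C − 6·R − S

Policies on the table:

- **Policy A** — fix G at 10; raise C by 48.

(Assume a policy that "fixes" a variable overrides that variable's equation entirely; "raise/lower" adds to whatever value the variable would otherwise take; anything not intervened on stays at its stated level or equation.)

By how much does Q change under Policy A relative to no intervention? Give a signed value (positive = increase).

23

Baseline:
  C = 27
  R = 25
  G = 23 + 3·27 + 25 = 129
  S = 242 + 129 = 371
  Q = 78 − 2·27 − 6·25 − 371 = -497
Policy A (G := 10, C + 48):
  C = 27 + 48 = 75
  R = 25
  G = 10
  S = 242 + 10 = 252
  Q = 78 − 2·75 − 6·25 − 252 = -474
Change in Q: -474 − (-497) = 23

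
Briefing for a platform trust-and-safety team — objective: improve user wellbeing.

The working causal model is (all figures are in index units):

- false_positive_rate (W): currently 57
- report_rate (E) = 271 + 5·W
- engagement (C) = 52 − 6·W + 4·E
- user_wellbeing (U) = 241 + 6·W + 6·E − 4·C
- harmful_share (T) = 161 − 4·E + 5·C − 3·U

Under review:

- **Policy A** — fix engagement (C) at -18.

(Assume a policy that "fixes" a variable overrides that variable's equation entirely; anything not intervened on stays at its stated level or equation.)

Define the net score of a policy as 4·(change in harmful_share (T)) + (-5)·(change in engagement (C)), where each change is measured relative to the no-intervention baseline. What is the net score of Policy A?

Baseline:
  W = 57
  E = 271 + 5·57 = 556
  C = 52 − 6·57 + 4·556 = 1934
  U = 241 + 6·57 + 6·556 − 4·1934 = -3817
  T = 161 − 4·556 + 5·1934 − 3·(-3817) = 19058
Policy A (C := -18):
  W = 57
  E = 271 + 5·57 = 556
  C = -18
  U = 241 + 6·57 + 6·556 − 4·(-18) = 3991
  T = 161 − 4·556 + 5·(-18) − 3·3991 = -14126
ΔT = -14126 − 19058 = -33184; ΔC = -18 − 1934 = -1952
Score = 4·(-33184) + (-5)·(-1952) = -122976

-122976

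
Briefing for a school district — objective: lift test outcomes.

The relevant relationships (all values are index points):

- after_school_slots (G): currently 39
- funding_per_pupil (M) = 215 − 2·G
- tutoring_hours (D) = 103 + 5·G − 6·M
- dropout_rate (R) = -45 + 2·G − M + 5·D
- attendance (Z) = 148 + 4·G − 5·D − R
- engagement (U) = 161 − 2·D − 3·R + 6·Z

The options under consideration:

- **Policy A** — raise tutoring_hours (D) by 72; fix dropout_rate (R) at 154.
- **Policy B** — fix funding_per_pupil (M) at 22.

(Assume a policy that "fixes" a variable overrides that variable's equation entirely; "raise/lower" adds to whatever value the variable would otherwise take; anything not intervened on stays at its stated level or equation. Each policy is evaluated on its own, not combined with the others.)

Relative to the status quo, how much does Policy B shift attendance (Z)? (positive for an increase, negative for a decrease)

-7015

Baseline:
  G = 39
  M = 215 − 2·39 = 137
  D = 103 + 5·39 − 6·137 = -524
  R = -45 + 2·39 − 137 + 5·(-524) = -2724
  Z = 148 + 4·39 − 5·(-524) − (-2724) = 5648
Policy B (M := 22):
  G = 39
  M = 22
  D = 103 + 5·39 − 6·22 = 166
  R = -45 + 2·39 − 22 + 5·166 = 841
  Z = 148 + 4·39 − 5·166 − 841 = -1367
Change in Z: -1367 − 5648 = -7015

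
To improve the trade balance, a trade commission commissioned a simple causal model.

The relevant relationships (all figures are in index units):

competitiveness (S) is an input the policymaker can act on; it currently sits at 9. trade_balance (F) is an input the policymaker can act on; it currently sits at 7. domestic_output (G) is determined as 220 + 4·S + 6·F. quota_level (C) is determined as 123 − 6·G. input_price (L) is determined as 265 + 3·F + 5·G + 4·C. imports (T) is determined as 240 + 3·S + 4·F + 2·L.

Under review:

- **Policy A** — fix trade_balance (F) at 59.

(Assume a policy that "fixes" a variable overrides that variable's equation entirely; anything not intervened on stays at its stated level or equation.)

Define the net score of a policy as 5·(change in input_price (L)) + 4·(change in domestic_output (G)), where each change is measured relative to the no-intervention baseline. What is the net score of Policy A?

-27612

Baseline:
  S = 9
  F = 7
  G = 220 + 4·9 + 6·7 = 298
  C = 123 − 6·298 = -1665
  L = 265 + 3·7 + 5·298 + 4·(-1665) = -4884
Policy A (F := 59):
  S = 9
  F = 59
  G = 220 + 4·9 + 6·59 = 610
  C = 123 − 6·610 = -3537
  L = 265 + 3·59 + 5·610 + 4·(-3537) = -10656
ΔL = -10656 − (-4884) = -5772; ΔG = 610 − 298 = 312
Score = 5·(-5772) + 4·312 = -27612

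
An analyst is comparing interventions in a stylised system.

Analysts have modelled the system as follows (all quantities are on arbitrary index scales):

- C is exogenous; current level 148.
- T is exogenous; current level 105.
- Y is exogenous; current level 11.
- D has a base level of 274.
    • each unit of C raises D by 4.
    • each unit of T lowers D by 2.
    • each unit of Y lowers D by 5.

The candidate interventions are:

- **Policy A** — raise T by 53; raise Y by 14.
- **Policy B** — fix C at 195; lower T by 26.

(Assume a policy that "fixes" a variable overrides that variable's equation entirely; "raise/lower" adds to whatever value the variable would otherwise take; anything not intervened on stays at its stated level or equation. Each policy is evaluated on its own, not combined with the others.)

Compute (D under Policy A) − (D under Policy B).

-416

Policy A (T + 53, Y + 14):
  C = 148
  T = 105 + 53 = 158
  Y = 11 + 14 = 25
  D = 274 + 4·148 − 2·158 − 5·25 = 425
Policy B (C := 195, T − 26):
  C = 195
  T = 105 − 26 = 79
  Y = 11
  D = 274 + 4·195 − 2·79 − 5·11 = 841
D: 425 − 841 = -416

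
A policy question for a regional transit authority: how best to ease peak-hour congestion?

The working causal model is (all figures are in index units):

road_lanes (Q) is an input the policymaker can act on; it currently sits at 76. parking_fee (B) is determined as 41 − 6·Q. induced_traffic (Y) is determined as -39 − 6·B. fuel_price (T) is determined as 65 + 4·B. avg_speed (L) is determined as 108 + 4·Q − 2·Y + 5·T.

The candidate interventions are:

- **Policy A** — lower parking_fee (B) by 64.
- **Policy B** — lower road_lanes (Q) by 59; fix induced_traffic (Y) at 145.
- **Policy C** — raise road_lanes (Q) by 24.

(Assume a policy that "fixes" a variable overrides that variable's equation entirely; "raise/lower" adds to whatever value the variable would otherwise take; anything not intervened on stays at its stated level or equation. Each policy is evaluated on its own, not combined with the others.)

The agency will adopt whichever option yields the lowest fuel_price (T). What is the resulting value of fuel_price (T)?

-2171

Policy A (B − 64):
  Q = 76
  B = 41 − 6·76 (−64 from intervention) = -479
  T = 65 + 4·(-479) = -1851
Policy B (Q − 59, Y := 145):
  Q = 76 − 59 = 17
  B = 41 − 6·17 = -61
  T = 65 + 4·(-61) = -179
Policy C (Q + 24):
  Q = 76 + 24 = 100
  B = 41 − 6·100 = -559
  T = 65 + 4·(-559) = -2171
Comparing — Policy A: T=-1851, Policy B: T=-179, Policy C: T=-2171. Lowest is -2171 (Policy C).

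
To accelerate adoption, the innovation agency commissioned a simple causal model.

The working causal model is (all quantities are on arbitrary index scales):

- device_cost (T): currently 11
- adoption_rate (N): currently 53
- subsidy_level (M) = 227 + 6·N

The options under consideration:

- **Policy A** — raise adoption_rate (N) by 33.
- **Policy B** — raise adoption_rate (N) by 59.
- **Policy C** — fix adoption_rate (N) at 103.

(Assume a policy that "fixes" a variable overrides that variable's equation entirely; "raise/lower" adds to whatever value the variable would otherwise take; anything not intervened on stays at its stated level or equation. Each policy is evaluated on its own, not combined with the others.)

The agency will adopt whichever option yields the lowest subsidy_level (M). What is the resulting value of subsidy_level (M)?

743

Policy A (N + 33):
  N = 53 + 33 = 86
  M = 227 + 6·86 = 743
Policy B (N + 59):
  N = 53 + 59 = 112
  M = 227 + 6·112 = 899
Policy C (N := 103):
  N = 103
  M = 227 + 6·103 = 845
Comparing — Policy A: M=743, Policy B: M=899, Policy C: M=845. Lowest is 743 (Policy A).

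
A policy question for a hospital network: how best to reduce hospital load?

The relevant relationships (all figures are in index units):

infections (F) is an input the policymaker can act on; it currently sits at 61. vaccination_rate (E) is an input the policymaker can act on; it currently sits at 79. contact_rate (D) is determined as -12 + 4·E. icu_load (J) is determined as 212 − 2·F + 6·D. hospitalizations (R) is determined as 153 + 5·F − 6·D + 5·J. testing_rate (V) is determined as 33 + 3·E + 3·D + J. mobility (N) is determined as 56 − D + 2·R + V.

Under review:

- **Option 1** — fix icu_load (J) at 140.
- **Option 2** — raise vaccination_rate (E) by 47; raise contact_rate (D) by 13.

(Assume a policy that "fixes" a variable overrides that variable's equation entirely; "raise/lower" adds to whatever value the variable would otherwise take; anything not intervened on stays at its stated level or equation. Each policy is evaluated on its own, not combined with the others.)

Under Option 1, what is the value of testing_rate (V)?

1322

Option 1 (J := 140):
  F = 61
  E = 79
  D = -12 + 4·79 = 304
  J = 140
  V = 33 + 3·79 + 3·304 + 140 = 1322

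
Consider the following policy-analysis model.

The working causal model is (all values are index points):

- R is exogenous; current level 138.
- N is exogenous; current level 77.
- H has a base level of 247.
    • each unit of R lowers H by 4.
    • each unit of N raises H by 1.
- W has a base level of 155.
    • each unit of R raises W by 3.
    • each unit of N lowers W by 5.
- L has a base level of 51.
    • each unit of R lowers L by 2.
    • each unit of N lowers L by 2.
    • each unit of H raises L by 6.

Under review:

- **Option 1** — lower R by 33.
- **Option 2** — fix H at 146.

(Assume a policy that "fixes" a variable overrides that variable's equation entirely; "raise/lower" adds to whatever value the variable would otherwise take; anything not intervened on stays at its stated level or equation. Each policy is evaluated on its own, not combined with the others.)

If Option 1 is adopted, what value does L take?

-889

Option 1 (R − 33):
  R = 138 − 33 = 105
  N = 77
  H = 247 − 4·105 + 77 = -96
  L = 51 − 2·105 − 2·77 + 6·(-96) = -889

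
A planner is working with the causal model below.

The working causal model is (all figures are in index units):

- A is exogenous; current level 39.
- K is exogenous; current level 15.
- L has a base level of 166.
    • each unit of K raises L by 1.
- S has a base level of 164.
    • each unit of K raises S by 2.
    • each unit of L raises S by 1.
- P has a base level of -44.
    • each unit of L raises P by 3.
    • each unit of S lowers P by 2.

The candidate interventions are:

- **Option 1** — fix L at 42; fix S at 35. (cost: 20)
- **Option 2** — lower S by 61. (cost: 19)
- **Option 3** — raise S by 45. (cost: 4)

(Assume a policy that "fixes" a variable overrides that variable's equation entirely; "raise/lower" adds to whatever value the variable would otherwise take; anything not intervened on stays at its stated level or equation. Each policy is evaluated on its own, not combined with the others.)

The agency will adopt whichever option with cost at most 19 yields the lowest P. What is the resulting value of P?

Option 2 (S − 61):
  K = 15
  L = 166 + 15 = 181
  S = 164 + 2·15 + 181 (−61 from intervention) = 314
  P = -44 + 3·181 − 2·314 = -129
Option 3 (S + 45):
  K = 15
  L = 166 + 15 = 181
  S = 164 + 2·15 + 181 (+45 from intervention) = 420
  P = -44 + 3·181 − 2·420 = -341
Comparing — Option 2: P=-129, Option 3: P=-341. Lowest is -341 (Option 3).

-341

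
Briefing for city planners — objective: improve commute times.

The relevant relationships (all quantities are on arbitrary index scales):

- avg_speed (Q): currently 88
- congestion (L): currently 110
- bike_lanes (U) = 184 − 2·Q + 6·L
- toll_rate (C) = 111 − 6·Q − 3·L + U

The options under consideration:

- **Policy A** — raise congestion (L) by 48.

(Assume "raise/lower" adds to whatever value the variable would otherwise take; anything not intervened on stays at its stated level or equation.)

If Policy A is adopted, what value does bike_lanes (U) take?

Policy A (L + 48):
  Q = 88
  L = 110 + 48 = 158
  U = 184 − 2·88 + 6·158 = 956

956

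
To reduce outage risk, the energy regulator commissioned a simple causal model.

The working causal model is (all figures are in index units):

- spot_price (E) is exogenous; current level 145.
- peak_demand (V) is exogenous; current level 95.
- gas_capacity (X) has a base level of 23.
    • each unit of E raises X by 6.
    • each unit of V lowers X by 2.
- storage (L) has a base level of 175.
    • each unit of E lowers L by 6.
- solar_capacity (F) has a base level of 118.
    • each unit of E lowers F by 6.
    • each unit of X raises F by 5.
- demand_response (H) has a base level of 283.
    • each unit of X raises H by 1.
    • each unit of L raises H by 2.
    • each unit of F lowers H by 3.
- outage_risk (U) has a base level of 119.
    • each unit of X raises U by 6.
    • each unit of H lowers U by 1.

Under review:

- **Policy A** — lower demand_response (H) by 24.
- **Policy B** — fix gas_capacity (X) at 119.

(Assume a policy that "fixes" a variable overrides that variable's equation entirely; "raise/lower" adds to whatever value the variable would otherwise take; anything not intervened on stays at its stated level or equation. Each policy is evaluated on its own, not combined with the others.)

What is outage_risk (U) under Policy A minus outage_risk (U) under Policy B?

Policy A (H − 24):
  E = 145
  V = 95
  X = 23 + 6·145 − 2·95 = 703
  L = 175 − 6·145 = -695
  F = 118 − 6·145 + 5·703 = 2763
  H = 283 + 703 + 2·(-695) − 3·2763 (−24 from intervention) = -8717
  U = 119 + 6·703 − (-8717) = 13054
Policy B (X := 119):
  E = 145
  V = 95
  X = 119
  L = 175 − 6·145 = -695
  F = 118 − 6·145 + 5·119 = -157
  H = 283 + 119 + 2·(-695) − 3·(-157) = -517
  U = 119 + 6·119 − (-517) = 1350
U: 13054 − 1350 = 11704

11704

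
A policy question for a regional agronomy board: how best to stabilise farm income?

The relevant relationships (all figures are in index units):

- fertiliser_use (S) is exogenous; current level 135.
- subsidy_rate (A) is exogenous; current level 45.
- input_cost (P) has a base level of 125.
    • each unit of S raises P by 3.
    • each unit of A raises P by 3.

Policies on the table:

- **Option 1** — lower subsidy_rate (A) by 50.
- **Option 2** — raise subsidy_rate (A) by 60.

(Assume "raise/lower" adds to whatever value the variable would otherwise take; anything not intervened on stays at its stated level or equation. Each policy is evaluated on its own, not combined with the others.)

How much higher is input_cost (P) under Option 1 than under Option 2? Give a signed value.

-330

Option 1 (A − 50):
  S = 135
  A = 45 − 50 = -5
  P = 125 + 3·135 + 3·(-5) = 515
Option 2 (A + 60):
  S = 135
  A = 45 + 60 = 105
  P = 125 + 3·135 + 3·105 = 845
P: 515 − 845 = -330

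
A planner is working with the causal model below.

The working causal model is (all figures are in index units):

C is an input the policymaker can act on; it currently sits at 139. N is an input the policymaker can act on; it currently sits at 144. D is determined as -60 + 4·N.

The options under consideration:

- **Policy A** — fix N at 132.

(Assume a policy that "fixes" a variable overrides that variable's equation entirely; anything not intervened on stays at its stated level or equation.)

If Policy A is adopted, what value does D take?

Policy A (N := 132):
  N = 132
  D = -60 + 4·132 = 468

468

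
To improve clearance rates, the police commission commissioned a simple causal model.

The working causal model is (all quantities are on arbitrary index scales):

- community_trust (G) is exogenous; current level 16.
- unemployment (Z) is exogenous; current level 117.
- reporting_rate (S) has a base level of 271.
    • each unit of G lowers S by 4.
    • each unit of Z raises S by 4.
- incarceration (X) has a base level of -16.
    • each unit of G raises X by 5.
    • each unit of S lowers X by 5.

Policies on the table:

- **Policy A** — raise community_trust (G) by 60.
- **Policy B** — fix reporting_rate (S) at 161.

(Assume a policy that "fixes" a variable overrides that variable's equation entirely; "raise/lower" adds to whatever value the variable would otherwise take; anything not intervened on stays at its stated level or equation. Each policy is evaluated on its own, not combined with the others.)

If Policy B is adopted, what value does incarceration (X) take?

Policy B (S := 161):
  G = 16
  Z = 117
  S = 161
  X = -16 + 5·16 − 5·161 = -741

-741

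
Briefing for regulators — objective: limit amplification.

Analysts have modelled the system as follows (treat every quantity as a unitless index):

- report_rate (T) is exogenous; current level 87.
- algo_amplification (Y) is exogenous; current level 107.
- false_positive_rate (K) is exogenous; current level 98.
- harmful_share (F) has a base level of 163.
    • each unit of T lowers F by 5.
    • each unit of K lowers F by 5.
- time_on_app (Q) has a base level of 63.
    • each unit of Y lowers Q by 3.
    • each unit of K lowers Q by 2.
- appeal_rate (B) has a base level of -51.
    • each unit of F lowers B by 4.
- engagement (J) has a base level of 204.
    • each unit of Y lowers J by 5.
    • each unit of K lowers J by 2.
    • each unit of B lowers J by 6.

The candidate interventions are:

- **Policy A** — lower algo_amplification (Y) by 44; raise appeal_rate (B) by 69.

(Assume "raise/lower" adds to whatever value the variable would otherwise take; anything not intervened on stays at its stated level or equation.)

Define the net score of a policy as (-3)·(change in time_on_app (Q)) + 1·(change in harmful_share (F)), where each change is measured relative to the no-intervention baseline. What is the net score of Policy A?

Baseline:
  T = 87
  Y = 107
  K = 98
  F = 163 − 5·87 − 5·98 = -762
  Q = 63 − 3·107 − 2·98 = -454
Policy A (Y − 44, B + 69):
  T = 87
  Y = 107 − 44 = 63
  K = 98
  F = 163 − 5·87 − 5·98 = -762
  Q = 63 − 3·63 − 2·98 = -322
ΔQ = -322 − (-454) = 132; ΔF = -762 − (-762) = 0
Score = (-3)·132 + 1·0 = -396

-396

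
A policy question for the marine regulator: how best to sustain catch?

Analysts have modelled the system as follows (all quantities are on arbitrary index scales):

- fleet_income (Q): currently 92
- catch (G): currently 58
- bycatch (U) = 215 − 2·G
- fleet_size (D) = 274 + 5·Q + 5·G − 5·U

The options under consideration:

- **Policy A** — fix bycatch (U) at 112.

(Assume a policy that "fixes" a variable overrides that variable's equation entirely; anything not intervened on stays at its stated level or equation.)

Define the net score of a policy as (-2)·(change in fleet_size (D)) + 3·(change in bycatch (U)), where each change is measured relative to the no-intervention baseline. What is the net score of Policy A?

169

Baseline:
  Q = 92
  G = 58
  U = 215 − 2·58 = 99
  D = 274 + 5·92 + 5·58 − 5·99 = 529
Policy A (U := 112):
  Q = 92
  G = 58
  U = 112
  D = 274 + 5·92 + 5·58 − 5·112 = 464
ΔD = 464 − 529 = -65; ΔU = 112 − 99 = 13
Score = (-2)·(-65) + 3·13 = 169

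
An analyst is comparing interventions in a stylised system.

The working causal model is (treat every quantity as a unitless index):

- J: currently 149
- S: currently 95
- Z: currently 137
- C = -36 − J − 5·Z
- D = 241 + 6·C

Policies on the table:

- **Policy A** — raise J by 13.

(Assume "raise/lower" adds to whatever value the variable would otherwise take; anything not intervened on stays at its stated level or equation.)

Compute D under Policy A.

Policy A (J + 13):
  J = 149 + 13 = 162
  Z = 137
  C = -36 − 162 − 5·137 = -883
  D = 241 + 6·(-883) = -5057

-5057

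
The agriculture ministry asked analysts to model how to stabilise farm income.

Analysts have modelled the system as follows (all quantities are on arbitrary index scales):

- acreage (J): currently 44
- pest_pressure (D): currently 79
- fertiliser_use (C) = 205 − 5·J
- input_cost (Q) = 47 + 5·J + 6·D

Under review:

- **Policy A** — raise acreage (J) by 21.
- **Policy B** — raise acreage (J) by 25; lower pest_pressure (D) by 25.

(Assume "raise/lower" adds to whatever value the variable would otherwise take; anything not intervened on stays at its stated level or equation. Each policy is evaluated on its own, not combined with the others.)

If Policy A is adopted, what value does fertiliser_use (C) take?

Policy A (J + 21):
  J = 44 + 21 = 65
  C = 205 − 5·65 = -120

-120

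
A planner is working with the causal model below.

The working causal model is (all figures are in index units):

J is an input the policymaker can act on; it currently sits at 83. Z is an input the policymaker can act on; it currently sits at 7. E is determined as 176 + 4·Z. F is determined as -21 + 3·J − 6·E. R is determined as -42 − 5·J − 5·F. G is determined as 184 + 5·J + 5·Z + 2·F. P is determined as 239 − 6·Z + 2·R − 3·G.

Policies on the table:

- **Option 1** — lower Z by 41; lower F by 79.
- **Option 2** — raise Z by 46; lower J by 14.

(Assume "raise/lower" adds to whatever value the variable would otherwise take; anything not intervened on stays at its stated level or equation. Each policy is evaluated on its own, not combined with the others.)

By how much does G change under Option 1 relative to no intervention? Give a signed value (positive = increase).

Baseline:
  J = 83
  Z = 7
  E = 176 + 4·7 = 204
  F = -21 + 3·83 − 6·204 = -996
  G = 184 + 5·83 + 5·7 + 2·(-996) = -1358
Option 1 (Z − 41, F − 79):
  J = 83
  Z = 7 − 41 = -34
  E = 176 + 4·(-34) = 40
  F = -21 + 3·83 − 6·40 (−79 from intervention) = -91
  G = 184 + 5·83 + 5·(-34) + 2·(-91) = 247
Change in G: 247 − (-1358) = 1605

1605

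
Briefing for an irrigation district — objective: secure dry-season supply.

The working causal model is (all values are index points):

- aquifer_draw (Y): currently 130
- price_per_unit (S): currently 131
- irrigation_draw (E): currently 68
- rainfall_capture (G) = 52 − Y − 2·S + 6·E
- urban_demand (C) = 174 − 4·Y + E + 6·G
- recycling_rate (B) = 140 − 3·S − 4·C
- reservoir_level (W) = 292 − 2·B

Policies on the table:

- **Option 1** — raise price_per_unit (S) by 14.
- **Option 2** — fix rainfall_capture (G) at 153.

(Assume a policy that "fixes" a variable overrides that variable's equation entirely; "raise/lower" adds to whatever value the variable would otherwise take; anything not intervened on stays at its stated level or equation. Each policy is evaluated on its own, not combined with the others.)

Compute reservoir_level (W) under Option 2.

Option 2 (G := 153):
  Y = 130
  S = 131
  E = 68
  G = 153
  C = 174 − 4·130 + 68 + 6·153 = 640
  B = 140 − 3·131 − 4·640 = -2813
  W = 292 − 2·(-2813) = 5918

5918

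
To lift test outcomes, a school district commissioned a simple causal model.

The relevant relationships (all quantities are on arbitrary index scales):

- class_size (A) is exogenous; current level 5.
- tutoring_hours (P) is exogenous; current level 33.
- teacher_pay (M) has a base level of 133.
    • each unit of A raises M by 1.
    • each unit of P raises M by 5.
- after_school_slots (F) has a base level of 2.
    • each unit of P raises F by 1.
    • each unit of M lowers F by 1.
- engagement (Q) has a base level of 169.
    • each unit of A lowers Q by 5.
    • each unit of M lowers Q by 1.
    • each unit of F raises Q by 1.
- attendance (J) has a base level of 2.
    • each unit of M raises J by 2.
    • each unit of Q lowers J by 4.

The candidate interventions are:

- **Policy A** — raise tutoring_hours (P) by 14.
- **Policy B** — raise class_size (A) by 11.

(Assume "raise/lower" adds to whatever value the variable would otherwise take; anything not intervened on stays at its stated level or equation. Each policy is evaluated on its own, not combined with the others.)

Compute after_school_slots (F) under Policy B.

Policy B (A + 11):
  A = 5 + 11 = 16
  P = 33
  M = 133 + 16 + 5·33 = 314
  F = 2 + 33 − 314 = -279

-279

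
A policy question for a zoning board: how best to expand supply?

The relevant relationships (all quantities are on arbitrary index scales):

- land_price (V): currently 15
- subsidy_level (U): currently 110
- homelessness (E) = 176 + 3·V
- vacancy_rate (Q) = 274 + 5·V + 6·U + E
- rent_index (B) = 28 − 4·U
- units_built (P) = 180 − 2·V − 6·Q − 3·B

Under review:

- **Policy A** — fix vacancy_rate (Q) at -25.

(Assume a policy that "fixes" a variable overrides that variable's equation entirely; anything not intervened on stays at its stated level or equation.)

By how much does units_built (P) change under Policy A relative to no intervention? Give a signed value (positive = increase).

7530

Baseline:
  V = 15
  U = 110
  E = 176 + 3·15 = 221
  Q = 274 + 5·15 + 6·110 + 221 = 1230
  B = 28 − 4·110 = -412
  P = 180 − 2·15 − 6·1230 − 3·(-412) = -5994
Policy A (Q := -25):
  V = 15
  U = 110
  E = 176 + 3·15 = 221
  Q = -25
  B = 28 − 4·110 = -412
  P = 180 − 2·15 − 6·(-25) − 3·(-412) = 1536
Change in P: 1536 − (-5994) = 7530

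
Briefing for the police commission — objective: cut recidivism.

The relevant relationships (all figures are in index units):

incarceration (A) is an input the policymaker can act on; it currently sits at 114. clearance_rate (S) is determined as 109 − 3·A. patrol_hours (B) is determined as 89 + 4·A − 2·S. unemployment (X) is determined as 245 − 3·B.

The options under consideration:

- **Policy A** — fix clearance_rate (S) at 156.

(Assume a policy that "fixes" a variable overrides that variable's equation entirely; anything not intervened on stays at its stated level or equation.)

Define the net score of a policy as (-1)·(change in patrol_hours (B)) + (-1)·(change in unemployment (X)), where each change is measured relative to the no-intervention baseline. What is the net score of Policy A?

Baseline:
  A = 114
  S = 109 − 3·114 = -233
  B = 89 + 4·114 − 2·(-233) = 1011
  X = 245 − 3·1011 = -2788
Policy A (S := 156):
  A = 114
  S = 156
  B = 89 + 4·114 − 2·156 = 233
  X = 245 − 3·233 = -454
ΔB = 233 − 1011 = -778; ΔX = -454 − (-2788) = 2334
Score = (-1)·(-778) + (-1)·2334 = -1556

-1556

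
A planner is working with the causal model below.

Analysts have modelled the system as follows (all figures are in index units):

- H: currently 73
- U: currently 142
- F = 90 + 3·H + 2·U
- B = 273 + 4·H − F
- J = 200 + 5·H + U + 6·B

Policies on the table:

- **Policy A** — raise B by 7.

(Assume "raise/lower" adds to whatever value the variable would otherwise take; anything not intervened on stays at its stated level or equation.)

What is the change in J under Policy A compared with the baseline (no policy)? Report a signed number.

Baseline:
  H = 73
  U = 142
  F = 90 + 3·73 + 2·142 = 593
  B = 273 + 4·73 − 593 = -28
  J = 200 + 5·73 + 142 + 6·(-28) = 539
Policy A (B + 7):
  H = 73
  U = 142
  F = 90 + 3·73 + 2·142 = 593
  B = 273 + 4·73 − 593 (+7 from intervention) = -21
  J = 200 + 5·73 + 142 + 6·(-21) = 581
Change in J: 581 − 539 = 42

42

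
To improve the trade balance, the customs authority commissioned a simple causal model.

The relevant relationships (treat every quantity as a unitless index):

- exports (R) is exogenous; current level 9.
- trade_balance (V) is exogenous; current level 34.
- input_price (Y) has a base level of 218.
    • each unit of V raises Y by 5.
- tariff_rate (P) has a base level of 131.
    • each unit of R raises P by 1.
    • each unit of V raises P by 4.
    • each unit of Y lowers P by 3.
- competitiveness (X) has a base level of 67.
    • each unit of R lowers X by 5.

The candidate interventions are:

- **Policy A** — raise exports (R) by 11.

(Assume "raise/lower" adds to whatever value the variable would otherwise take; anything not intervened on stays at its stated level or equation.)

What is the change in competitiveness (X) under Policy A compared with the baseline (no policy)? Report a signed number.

Baseline:
  R = 9
  X = 67 − 5·9 = 22
Policy A (R + 11):
  R = 9 + 11 = 20
  X = 67 − 5·20 = -33
Change in X: -33 − 22 = -55

-55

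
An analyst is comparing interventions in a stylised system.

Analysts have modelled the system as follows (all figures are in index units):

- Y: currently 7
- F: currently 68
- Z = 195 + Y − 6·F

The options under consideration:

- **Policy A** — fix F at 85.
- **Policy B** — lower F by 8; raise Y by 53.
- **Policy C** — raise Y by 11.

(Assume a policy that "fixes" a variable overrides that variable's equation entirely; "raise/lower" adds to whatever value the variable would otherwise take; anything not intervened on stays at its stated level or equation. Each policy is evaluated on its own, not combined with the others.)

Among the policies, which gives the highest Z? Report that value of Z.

Policy A (F := 85):
  Y = 7
  F = 85
  Z = 195 + 7 − 6·85 = -308
Policy B (F − 8, Y + 53):
  Y = 7 + 53 = 60
  F = 68 − 8 = 60
  Z = 195 + 60 − 6·60 = -105
Policy C (Y + 11):
  Y = 7 + 11 = 18
  F = 68
  Z = 195 + 18 − 6·68 = -195
Comparing — Policy A: Z=-308, Policy B: Z=-105, Policy C: Z=-195. Highest is -105 (Policy B).

-105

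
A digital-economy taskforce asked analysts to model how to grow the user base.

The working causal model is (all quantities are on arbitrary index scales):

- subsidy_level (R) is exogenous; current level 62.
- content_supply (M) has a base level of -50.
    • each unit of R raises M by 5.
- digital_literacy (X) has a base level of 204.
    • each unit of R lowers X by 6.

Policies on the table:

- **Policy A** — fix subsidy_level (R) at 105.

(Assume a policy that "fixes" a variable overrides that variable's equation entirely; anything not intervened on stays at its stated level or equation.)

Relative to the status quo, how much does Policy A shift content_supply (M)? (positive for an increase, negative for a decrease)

215

Baseline:
  R = 62
  M = -50 + 5·62 = 260
Policy A (R := 105):
  R = 105
  M = -50 + 5·105 = 475
Change in M: 475 − 260 = 215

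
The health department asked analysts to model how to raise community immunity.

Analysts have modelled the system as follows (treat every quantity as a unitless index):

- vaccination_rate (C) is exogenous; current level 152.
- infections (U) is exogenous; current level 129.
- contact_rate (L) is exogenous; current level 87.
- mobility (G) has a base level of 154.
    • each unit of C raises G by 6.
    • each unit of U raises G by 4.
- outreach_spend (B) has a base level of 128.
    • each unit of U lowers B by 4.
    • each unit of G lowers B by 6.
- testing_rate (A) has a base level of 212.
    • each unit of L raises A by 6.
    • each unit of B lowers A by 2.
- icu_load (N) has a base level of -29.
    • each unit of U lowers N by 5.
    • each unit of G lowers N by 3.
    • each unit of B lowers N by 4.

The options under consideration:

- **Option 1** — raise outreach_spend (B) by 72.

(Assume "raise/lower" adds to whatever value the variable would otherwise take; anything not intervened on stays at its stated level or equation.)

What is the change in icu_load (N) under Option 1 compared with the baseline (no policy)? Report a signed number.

-288

Baseline:
  C = 152
  U = 129
  G = 154 + 6·152 + 4·129 = 1582
  B = 128 − 4·129 − 6·1582 = -9880
  N = -29 − 5·129 − 3·1582 − 4·(-9880) = 34100
Option 1 (B + 72):
  C = 152
  U = 129
  G = 154 + 6·152 + 4·129 = 1582
  B = 128 − 4·129 − 6·1582 (+72 from intervention) = -9808
  N = -29 − 5·129 − 3·1582 − 4·(-9808) = 33812
Change in N: 33812 − 34100 = -288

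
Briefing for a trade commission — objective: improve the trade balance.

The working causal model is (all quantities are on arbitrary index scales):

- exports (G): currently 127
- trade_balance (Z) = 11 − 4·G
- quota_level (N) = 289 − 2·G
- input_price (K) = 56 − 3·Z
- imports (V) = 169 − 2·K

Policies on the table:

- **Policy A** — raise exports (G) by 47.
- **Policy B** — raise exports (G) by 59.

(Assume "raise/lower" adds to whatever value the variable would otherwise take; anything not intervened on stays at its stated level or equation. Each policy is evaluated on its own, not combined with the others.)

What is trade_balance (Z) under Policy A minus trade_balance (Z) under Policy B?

48

Policy A (G + 47):
  G = 127 + 47 = 174
  Z = 11 − 4·174 = -685
Policy B (G + 59):
  G = 127 + 59 = 186
  Z = 11 − 4·186 = -733
Z: -685 − (-733) = 48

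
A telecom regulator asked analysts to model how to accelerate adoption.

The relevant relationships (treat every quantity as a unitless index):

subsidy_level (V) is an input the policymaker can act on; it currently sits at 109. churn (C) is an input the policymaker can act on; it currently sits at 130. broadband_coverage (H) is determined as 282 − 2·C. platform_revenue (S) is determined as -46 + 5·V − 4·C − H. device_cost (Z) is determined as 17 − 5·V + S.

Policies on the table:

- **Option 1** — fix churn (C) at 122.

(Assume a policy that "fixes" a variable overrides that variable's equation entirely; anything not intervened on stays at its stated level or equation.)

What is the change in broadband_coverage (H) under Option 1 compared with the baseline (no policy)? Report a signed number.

Baseline:
  C = 130
  H = 282 − 2·130 = 22
Option 1 (C := 122):
  C = 122
  H = 282 − 2·122 = 38
Change in H: 38 − 22 = 16

16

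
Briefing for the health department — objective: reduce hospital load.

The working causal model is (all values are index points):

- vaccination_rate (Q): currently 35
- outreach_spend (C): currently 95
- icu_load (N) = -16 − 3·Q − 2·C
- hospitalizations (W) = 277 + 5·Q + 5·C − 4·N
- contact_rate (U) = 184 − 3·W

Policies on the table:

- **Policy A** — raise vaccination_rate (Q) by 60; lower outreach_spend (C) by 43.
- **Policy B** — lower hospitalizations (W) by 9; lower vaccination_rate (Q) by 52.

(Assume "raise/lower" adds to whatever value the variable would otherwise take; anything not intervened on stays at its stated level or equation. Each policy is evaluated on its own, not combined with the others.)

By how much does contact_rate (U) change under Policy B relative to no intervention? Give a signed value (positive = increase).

Baseline:
  Q = 35
  C = 95
  N = -16 − 3·35 − 2·95 = -311
  W = 277 + 5·35 + 5·95 − 4·(-311) = 2171
  U = 184 − 3·2171 = -6329
Policy B (W − 9, Q − 52):
  Q = 35 − 52 = -17
  C = 95
  N = -16 − 3·(-17) − 2·95 = -155
  W = 277 + 5·(-17) + 5·95 − 4·(-155) (−9 from intervention) = 1278
  U = 184 − 3·1278 = -3650
Change in U: -3650 − (-6329) = 2679

2679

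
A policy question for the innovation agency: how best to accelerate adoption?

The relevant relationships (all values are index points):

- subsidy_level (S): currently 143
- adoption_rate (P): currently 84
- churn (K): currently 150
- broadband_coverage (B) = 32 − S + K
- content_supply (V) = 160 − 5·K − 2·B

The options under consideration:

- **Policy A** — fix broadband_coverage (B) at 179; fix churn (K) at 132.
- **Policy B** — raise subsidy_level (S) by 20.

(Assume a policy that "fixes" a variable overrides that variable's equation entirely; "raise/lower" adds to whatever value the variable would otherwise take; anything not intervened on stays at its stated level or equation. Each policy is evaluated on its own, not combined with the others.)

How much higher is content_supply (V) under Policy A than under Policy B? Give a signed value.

Policy A (B := 179, K := 132):
  S = 143
  K = 132
  B = 179
  V = 160 − 5·132 − 2·179 = -858
Policy B (S + 20):
  S = 143 + 20 = 163
  K = 150
  B = 32 − 163 + 150 = 19
  V = 160 − 5·150 − 2·19 = -628
V: -858 − (-628) = -230

-230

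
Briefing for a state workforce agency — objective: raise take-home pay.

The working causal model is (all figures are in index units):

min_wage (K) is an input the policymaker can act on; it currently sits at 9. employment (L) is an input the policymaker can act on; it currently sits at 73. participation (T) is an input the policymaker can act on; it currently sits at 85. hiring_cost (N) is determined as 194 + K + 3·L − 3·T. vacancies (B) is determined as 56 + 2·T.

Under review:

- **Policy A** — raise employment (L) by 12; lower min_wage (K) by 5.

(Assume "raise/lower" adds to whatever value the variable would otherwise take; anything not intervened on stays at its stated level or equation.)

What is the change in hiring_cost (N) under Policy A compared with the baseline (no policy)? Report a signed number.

Baseline:
  K = 9
  L = 73
  T = 85
  N = 194 + 9 + 3·73 − 3·85 = 167
Policy A (L + 12, K − 5):
  K = 9 − 5 = 4
  L = 73 + 12 = 85
  T = 85
  N = 194 + 4 + 3·85 − 3·85 = 198
Change in N: 198 − 167 = 31

31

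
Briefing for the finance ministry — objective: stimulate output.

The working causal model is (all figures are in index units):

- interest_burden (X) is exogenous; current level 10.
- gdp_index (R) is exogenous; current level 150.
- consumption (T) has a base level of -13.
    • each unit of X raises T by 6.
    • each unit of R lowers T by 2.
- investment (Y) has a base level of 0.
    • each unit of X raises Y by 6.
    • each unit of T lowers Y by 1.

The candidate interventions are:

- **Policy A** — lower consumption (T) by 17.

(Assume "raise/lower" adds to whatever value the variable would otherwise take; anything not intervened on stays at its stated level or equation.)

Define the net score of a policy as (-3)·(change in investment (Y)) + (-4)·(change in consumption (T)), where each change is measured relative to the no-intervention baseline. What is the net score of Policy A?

Baseline:
  X = 10
  R = 150
  T = -13 + 6·10 − 2·150 = -253
  Y = 0 + 6·10 − (-253) = 313
Policy A (T − 17):
  X = 10
  R = 150
  T = -13 + 6·10 − 2·150 (−17 from intervention) = -270
  Y = 0 + 6·10 − (-270) = 330
ΔY = 330 − 313 = 17; ΔT = -270 − (-253) = -17
Score = (-3)·17 + (-4)·(-17) = 17

17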